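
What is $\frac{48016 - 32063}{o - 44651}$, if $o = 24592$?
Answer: $- \frac{15953}{20059} \approx -0.7953$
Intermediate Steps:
$\frac{48016 - 32063}{o - 44651} = \frac{48016 - 32063}{24592 - 44651} = \frac{15953}{-20059} = 15953 \left(- \frac{1}{20059}\right) = - \frac{15953}{20059}$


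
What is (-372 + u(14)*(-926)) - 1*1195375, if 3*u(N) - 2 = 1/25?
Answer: -29909417/25 ≈ -1.1964e+6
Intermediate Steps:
u(N) = 17/25 (u(N) = ⅔ + (⅓)/25 = ⅔ + (⅓)*(1/25) = ⅔ + 1/75 = 17/25)
(-372 + u(14)*(-926)) - 1*1195375 = (-372 + (17/25)*(-926)) - 1*1195375 = (-372 - 15742/25) - 1195375 = -25042/25 - 1195375 = -29909417/25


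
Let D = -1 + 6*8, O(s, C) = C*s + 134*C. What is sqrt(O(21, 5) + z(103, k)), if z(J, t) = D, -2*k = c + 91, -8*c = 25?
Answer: sqrt(822) ≈ 28.671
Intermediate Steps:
O(s, C) = 134*C + C*s
c = -25/8 (c = -1/8*25 = -25/8 ≈ -3.1250)
D = 47 (D = -1 + 48 = 47)
k = -703/16 (k = -(-25/8 + 91)/2 = -1/2*703/8 = -703/16 ≈ -43.938)
z(J, t) = 47
sqrt(O(21, 5) + z(103, k)) = sqrt(5*(134 + 21) + 47) = sqrt(5*155 + 47) = sqrt(775 + 47) = sqrt(822)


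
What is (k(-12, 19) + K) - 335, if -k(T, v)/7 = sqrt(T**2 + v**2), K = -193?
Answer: -528 - 7*sqrt(505) ≈ -685.31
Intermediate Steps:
k(T, v) = -7*sqrt(T**2 + v**2)
(k(-12, 19) + K) - 335 = (-7*sqrt((-12)**2 + 19**2) - 193) - 335 = (-7*sqrt(144 + 361) - 193) - 335 = (-7*sqrt(505) - 193) - 335 = (-193 - 7*sqrt(505)) - 335 = -528 - 7*sqrt(505)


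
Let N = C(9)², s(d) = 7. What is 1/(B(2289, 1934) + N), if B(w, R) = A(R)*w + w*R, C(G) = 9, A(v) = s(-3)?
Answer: 1/4443030 ≈ 2.2507e-7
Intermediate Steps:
A(v) = 7
B(w, R) = 7*w + R*w (B(w, R) = 7*w + w*R = 7*w + R*w)
N = 81 (N = 9² = 81)
1/(B(2289, 1934) + N) = 1/(2289*(7 + 1934) + 81) = 1/(2289*1941 + 81) = 1/(4442949 + 81) = 1/4443030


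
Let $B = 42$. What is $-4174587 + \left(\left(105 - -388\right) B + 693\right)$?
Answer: $-4153188$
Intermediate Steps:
$-4174587 + \left(\left(105 - -388\right) B + 693\right) = -4174587 + \left(\left(105 - -388\right) 42 + 693\right) = -4174587 + \left(\left(105 + 388\right) 42 + 693\right) = -4174587 + \left(493 \cdot 42 + 693\right) = -4174587 + \left(20706 + 693\right) = -4174587 + 21399 = -4153188$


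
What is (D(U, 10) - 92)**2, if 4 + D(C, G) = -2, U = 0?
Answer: 9604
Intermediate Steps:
D(C, G) = -6 (D(C, G) = -4 - 2 = -6)
(D(U, 10) - 92)**2 = (-6 - 92)**2 = (-98)**2 = 9604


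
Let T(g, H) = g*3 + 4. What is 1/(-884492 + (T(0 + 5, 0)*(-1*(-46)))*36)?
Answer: -1/853028 ≈ -1.1723e-6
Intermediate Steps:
T(g, H) = 4 + 3*g (T(g, H) = 3*g + 4 = 4 + 3*g)
1/(-884492 + (T(0 + 5, 0)*(-1*(-46)))*36) = 1/(-884492 + ((4 + 3*(0 + 5))*(-1*(-46)))*36) = 1/(-884492 + ((4 + 3*5)*46)*36) = 1/(-884492 + ((4 + 15)*46)*36) = 1/(-884492 + (19*46)*36) = 1/(-884492 + 874*36) = 1/(-884492 + 31464) = 1/(-853028) = -1/853028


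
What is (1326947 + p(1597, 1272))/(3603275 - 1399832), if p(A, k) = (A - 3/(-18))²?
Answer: 12691271/7211268 ≈ 1.7599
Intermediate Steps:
p(A, k) = (⅙ + A)² (p(A, k) = (A - 3*(-1/18))² = (A + ⅙)² = (⅙ + A)²)
(1326947 + p(1597, 1272))/(3603275 - 1399832) = (1326947 + (1 + 6*1597)²/36)/(3603275 - 1399832) = (1326947 + (1 + 9582)²/36)/2203443 = (1326947 + (1/36)*9583²)*(1/2203443) = (1326947 + (1/36)*91833889)*(1/2203443) = (1326947 + 91833889/36)*(1/2203443) = (139603981/36)*(1/2203443) = 12691271/7211268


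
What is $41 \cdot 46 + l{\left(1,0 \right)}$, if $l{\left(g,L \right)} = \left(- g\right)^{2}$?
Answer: $1887$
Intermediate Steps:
$l{\left(g,L \right)} = g^{2}$
$41 \cdot 46 + l{\left(1,0 \right)} = 41 \cdot 46 + 1^{2} = 1886 + 1 = 1887$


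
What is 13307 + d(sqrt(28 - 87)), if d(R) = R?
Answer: 13307 + I*sqrt(59) ≈ 13307.0 + 7.6811*I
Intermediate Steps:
13307 + d(sqrt(28 - 87)) = 13307 + sqrt(28 - 87) = 13307 + sqrt(-59) = 13307 + I*sqrt(59)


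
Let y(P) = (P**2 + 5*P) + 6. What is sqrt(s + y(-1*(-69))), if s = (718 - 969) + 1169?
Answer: 3*sqrt(670) ≈ 77.653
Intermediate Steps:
y(P) = 6 + P**2 + 5*P
s = 918 (s = -251 + 1169 = 918)
sqrt(s + y(-1*(-69))) = sqrt(918 + (6 + (-1*(-69))**2 + 5*(-1*(-69)))) = sqrt(918 + (6 + 69**2 + 5*69)) = sqrt(918 + (6 + 4761 + 345)) = sqrt(918 + 5112) = sqrt(6030) = 3*sqrt(670)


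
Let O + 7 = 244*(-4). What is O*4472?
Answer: -4395976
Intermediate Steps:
O = -983 (O = -7 + 244*(-4) = -7 - 976 = -983)
O*4472 = -983*4472 = -4395976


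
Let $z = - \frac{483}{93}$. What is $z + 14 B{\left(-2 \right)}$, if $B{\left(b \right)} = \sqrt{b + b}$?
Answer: $- \frac{161}{31} + 28 i \approx -5.1936 + 28.0 i$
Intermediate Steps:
$B{\left(b \right)} = \sqrt{2} \sqrt{b}$ ($B{\left(b \right)} = \sqrt{2 b} = \sqrt{2} \sqrt{b}$)
$z = - \frac{161}{31}$ ($z = \left(-483\right) \frac{1}{93} = - \frac{161}{31} \approx -5.1936$)
$z + 14 B{\left(-2 \right)} = - \frac{161}{31} + 14 \sqrt{2} \sqrt{-2} = - \frac{161}{31} + 14 \sqrt{2} i \sqrt{2} = - \frac{161}{31} + 14 \cdot 2 i = - \frac{161}{31} + 28 i$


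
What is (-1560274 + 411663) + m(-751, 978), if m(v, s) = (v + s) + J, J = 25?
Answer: -1148359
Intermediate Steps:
m(v, s) = 25 + s + v (m(v, s) = (v + s) + 25 = (s + v) + 25 = 25 + s + v)
(-1560274 + 411663) + m(-751, 978) = (-1560274 + 411663) + (25 + 978 - 751) = -1148611 + 252 = -1148359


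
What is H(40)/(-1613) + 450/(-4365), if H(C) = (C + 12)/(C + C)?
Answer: -323861/3129220 ≈ -0.10350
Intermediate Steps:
H(C) = (12 + C)/(2*C) (H(C) = (12 + C)/((2*C)) = (12 + C)*(1/(2*C)) = (12 + C)/(2*C))
H(40)/(-1613) + 450/(-4365) = ((1/2)*(12 + 40)/40)/(-1613) + 450/(-4365) = ((1/2)*(1/40)*52)*(-1/1613) + 450*(-1/4365) = (13/20)*(-1/1613) - 10/97 = -13/32260 - 10/97 = -323861/3129220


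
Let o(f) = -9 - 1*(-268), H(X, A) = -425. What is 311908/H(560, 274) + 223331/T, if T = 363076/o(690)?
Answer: -12666164169/22043900 ≈ -574.59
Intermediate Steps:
o(f) = 259 (o(f) = -9 + 268 = 259)
T = 51868/37 (T = 363076/259 = 363076*(1/259) = 51868/37 ≈ 1401.8)
311908/H(560, 274) + 223331/T = 311908/(-425) + 223331/(51868/37) = 311908*(-1/425) + 223331*(37/51868) = -311908/425 + 8263247/51868 = -12666164169/22043900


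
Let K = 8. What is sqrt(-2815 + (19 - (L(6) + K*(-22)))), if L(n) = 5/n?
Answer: 5*I*sqrt(3774)/6 ≈ 51.194*I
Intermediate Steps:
sqrt(-2815 + (19 - (L(6) + K*(-22)))) = sqrt(-2815 + (19 - (5/6 + 8*(-22)))) = sqrt(-2815 + (19 - (5*(1/6) - 176))) = sqrt(-2815 + (19 - (5/6 - 176))) = sqrt(-2815 + (19 - 1*(-1051/6))) = sqrt(-2815 + (19 + 1051/6)) = sqrt(-2815 + 1165/6) = sqrt(-15725/6) = 5*I*sqrt(3774)/6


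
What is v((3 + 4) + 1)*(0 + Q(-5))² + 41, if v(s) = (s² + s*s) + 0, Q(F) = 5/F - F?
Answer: 2089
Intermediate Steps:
Q(F) = -F + 5/F
v(s) = 2*s² (v(s) = (s² + s²) + 0 = 2*s² + 0 = 2*s²)
v((3 + 4) + 1)*(0 + Q(-5))² + 41 = (2*((3 + 4) + 1)²)*(0 + (-1*(-5) + 5/(-5)))² + 41 = (2*(7 + 1)²)*(0 + (5 + 5*(-⅕)))² + 41 = (2*8²)*(0 + (5 - 1))² + 41 = (2*64)*(0 + 4)² + 41 = 128*4² + 41 = 128*16 + 41 = 2048 + 41 = 2089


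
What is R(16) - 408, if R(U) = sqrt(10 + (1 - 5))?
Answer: -408 + sqrt(6) ≈ -405.55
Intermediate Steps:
R(U) = sqrt(6) (R(U) = sqrt(10 - 4) = sqrt(6))
R(16) - 408 = sqrt(6) - 408 = -408 + sqrt(6)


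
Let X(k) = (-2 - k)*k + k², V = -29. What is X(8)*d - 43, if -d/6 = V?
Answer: -2827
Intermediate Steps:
d = 174 (d = -6*(-29) = 174)
X(k) = k² + k*(-2 - k) (X(k) = k*(-2 - k) + k² = k² + k*(-2 - k))
X(8)*d - 43 = -2*8*174 - 43 = -16*174 - 43 = -2784 - 43 = -2827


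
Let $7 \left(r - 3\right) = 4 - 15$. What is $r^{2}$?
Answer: $\frac{100}{49} \approx 2.0408$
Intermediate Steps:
$r = \frac{10}{7}$ ($r = 3 + \frac{4 - 15}{7} = 3 + \frac{1}{7} \left(-11\right) = 3 - \frac{11}{7} = \frac{10}{7} \approx 1.4286$)
$r^{2} = \left(\frac{10}{7}\right)^{2} = \frac{100}{49}$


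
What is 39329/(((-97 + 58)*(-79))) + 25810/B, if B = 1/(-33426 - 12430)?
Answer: -3646497052831/3081 ≈ -1.1835e+9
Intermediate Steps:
B = -1/45856 (B = 1/(-45856) = -1/45856 ≈ -2.1807e-5)
39329/(((-97 + 58)*(-79))) + 25810/B = 39329/(((-97 + 58)*(-79))) + 25810/(-1/45856) = 39329/((-39*(-79))) + 25810*(-45856) = 39329/3081 - 1183543360 = -3646497052831/3081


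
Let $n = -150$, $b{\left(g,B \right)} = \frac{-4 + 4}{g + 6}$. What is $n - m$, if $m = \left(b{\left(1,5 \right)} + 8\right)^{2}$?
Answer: $-214$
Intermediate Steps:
$b{\left(g,B \right)} = 0$ ($b{\left(g,B \right)} = \frac{0}{6 + g} = 0$)
$m = 64$ ($m = \left(0 + 8\right)^{2} = 8^{2} = 64$)
$n - m = -150 - 64 = -214$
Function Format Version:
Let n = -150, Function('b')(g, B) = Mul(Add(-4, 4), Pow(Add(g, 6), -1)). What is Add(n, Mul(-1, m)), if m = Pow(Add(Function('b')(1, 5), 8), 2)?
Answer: -214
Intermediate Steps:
Function('b')(g, B) = 0 (Function('b')(g, B) = Mul(0, Pow(Add(6, g), -1)) = 0)
m = 64 (m = Pow(Add(0, 8), 2) = Pow(8, 2) = 64)
Add(n, Mul(-1, m)) = Add(-150, Mul(-1, 64)) = Add(-150, -64) = -214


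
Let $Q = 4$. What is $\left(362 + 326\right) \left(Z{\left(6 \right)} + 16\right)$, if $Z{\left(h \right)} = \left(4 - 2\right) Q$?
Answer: $16512$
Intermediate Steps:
$Z{\left(h \right)} = 8$ ($Z{\left(h \right)} = \left(4 - 2\right) 4 = 2 \cdot 4 = 8$)
$\left(362 + 326\right) \left(Z{\left(6 \right)} + 16\right) = \left(362 + 326\right) \left(8 + 16\right) = 688 \cdot 24 = 16512$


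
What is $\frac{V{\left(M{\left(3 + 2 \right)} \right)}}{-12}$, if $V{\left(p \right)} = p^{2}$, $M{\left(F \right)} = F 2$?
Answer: $- \frac{25}{3} \approx -8.3333$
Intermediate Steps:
$M{\left(F \right)} = 2 F$
$\frac{V{\left(M{\left(3 + 2 \right)} \right)}}{-12} = \frac{\left(2 \left(3 + 2\right)\right)^{2}}{-12} = \left(2 \cdot 5\right)^{2} \left(- \frac{1}{12}\right) = 10^{2} \left(- \frac{1}{12}\right) = 100 \left(- \frac{1}{12}\right) = - \frac{25}{3}$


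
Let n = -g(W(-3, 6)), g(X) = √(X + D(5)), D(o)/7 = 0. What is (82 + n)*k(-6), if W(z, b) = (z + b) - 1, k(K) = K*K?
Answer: 2952 - 36*√2 ≈ 2901.1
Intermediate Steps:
k(K) = K²
D(o) = 0 (D(o) = 7*0 = 0)
W(z, b) = -1 + b + z (W(z, b) = (b + z) - 1 = -1 + b + z)
g(X) = √X (g(X) = √(X + 0) = √X)
n = -√2 (n = -√(-1 + 6 - 3) = -√2 ≈ -1.4142)
(82 + n)*k(-6) = (82 - √2)*(-6)² = (82 - √2)*36 = 2952 - 36*√2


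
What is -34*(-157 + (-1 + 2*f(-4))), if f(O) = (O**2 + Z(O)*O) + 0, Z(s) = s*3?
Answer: 1020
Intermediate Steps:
Z(s) = 3*s
f(O) = 4*O**2 (f(O) = (O**2 + (3*O)*O) + 0 = (O**2 + 3*O**2) + 0 = 4*O**2 + 0 = 4*O**2)
-34*(-157 + (-1 + 2*f(-4))) = -34*(-157 + (-1 + 2*(4*(-4)**2))) = -34*(-157 + (-1 + 2*(4*16))) = -34*(-157 + (-1 + 2*64)) = -34*(-157 + (-1 + 128)) = -34*(-157 + 127) = -34*(-30) = 1020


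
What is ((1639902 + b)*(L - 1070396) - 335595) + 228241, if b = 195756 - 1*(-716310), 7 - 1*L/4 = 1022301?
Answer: -13167062745050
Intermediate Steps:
L = -4089176 (L = 28 - 4*1022301 = 28 - 4089204 = -4089176)
b = 912066 (b = 195756 + 716310 = 912066)
((1639902 + b)*(L - 1070396) - 335595) + 228241 = ((1639902 + 912066)*(-4089176 - 1070396) - 335595) + 228241 = (2551968*(-5159572) - 335595) + 228241 = (-13167062637696 - 335595) + 228241 = -13167062973291 + 228241 = -13167062745050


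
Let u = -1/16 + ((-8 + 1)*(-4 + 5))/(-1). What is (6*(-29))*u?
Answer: -9657/8 ≈ -1207.1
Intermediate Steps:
u = 111/16 (u = -1*1/16 - 7*1*(-1) = -1/16 - 7*(-1) = -1/16 + 7 = 111/16 ≈ 6.9375)
(6*(-29))*u = (6*(-29))*(111/16) = -174*111/16 = -9657/8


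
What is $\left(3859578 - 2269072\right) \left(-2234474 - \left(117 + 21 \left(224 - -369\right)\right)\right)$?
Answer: $-3573936964264$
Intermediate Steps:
$\left(3859578 - 2269072\right) \left(-2234474 - \left(117 + 21 \left(224 - -369\right)\right)\right) = 1590506 \left(-2234474 - \left(117 + 21 \left(224 + 369\right)\right)\right) = 1590506 \left(-2234474 - 12570\right) = 1590506 \left(-2247044\right) = -3573936964264$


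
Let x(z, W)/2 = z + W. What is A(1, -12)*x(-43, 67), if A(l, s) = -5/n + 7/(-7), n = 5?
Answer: -96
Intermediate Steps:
A(l, s) = -2 (A(l, s) = -5/5 + 7/(-7) = -5*1/5 + 7*(-1/7) = -1 - 1 = -2)
x(z, W) = 2*W + 2*z (x(z, W) = 2*(z + W) = 2*(W + z) = 2*W + 2*z)
A(1, -12)*x(-43, 67) = -2*(2*67 + 2*(-43)) = -2*(134 - 86) = -2*48 = -96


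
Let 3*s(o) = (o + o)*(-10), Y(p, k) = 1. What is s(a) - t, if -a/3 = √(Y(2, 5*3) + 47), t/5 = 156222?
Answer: -781110 + 80*√3 ≈ -7.8097e+5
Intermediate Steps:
t = 781110 (t = 5*156222 = 781110)
a = -12*√3 (a = -3*√(1 + 47) = -12*√3 ≈ -20.785)
s(o) = -20*o/3 (s(o) = ((o + o)*(-10))/3 = ((2*o)*(-10))/3 = (-20*o)/3 = -20*o/3)
s(a) - t = -(-80)*√3 - 1*781110 = 80*√3 - 781110 = -781110 + 80*√3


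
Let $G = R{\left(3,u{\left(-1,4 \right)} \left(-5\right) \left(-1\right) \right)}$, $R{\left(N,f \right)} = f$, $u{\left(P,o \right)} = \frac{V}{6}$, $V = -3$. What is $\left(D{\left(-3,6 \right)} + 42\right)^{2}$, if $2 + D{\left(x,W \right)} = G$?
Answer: $\frac{5625}{4} \approx 1406.3$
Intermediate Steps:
$u{\left(P,o \right)} = - \frac{1}{2}$ ($u{\left(P,o \right)} = - \frac{3}{6} = \left(-3\right) \frac{1}{6} = - \frac{1}{2}$)
$G = - \frac{5}{2}$ ($G = \left(- \frac{1}{2}\right) \left(-5\right) \left(-1\right) = \frac{5}{2} \left(-1\right) = - \frac{5}{2} \approx -2.5$)
$D{\left(x,W \right)} = - \frac{9}{2}$ ($D{\left(x,W \right)} = -2 - \frac{5}{2} = - \frac{9}{2}$)
$\left(D{\left(-3,6 \right)} + 42\right)^{2} = \left(- \frac{9}{2} + 42\right)^{2} = \left(\frac{75}{2}\right)^{2} = \frac{5625}{4}$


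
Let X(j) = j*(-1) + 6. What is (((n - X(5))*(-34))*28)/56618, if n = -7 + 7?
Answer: 476/28309 ≈ 0.016814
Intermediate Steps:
X(j) = 6 - j (X(j) = -j + 6 = 6 - j)
n = 0
(((n - X(5))*(-34))*28)/56618 = (((0 - (6 - 1*5))*(-34))*28)/56618 = (((0 - (6 - 5))*(-34))*28)*(1/56618) = (((0 - 1*1)*(-34))*28)*(1/56618) = (((0 - 1)*(-34))*28)*(1/56618) = (-1*(-34)*28)*(1/56618) = (34*28)*(1/56618) = 952*(1/56618) = 476/28309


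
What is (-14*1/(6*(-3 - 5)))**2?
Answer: 49/576 ≈ 0.085069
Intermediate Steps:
(-14*1/(6*(-3 - 5)))**2 = (-14/(-8*6*1))**2 = (-14/((-48*1)))**2 = (-14/(-48))**2 = (-14*(-1/48))**2 = (7/24)**2 = 49/576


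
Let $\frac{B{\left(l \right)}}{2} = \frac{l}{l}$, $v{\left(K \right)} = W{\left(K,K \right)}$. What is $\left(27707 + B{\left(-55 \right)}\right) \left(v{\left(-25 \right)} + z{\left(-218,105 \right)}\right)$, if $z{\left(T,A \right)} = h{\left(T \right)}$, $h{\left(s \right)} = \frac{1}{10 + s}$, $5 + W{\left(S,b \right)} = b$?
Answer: $- \frac{172931869}{208} \approx -8.314 \cdot 10^{5}$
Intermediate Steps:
$W{\left(S,b \right)} = -5 + b$
$v{\left(K \right)} = -5 + K$
$B{\left(l \right)} = 2$ ($B{\left(l \right)} = 2 \frac{l}{l} = 2 \cdot 1 = 2$)
$z{\left(T,A \right)} = \frac{1}{10 + T}$
$\left(27707 + B{\left(-55 \right)}\right) \left(v{\left(-25 \right)} + z{\left(-218,105 \right)}\right) = \left(27707 + 2\right) \left(\left(-5 - 25\right) + \frac{1}{10 - 218}\right) = 27709 \left(-30 + \frac{1}{-208}\right) = 27709 \left(-30 - \frac{1}{208}\right) = 27709 \left(- \frac{6241}{208}\right) = - \frac{172931869}{208}$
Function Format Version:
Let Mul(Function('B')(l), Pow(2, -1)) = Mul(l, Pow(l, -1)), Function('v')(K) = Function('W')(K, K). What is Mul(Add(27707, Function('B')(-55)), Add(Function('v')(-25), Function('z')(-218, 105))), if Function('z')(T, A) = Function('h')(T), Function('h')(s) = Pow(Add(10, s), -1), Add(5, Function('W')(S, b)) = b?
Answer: Rational(-172931869, 208) ≈ -8.3140e+5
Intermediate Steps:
Function('W')(S, b) = Add(-5, b)
Function('v')(K) = Add(-5, K)
Function('B')(l) = 2 (Function('B')(l) = Mul(2, Mul(l, Pow(l, -1))) = Mul(2, 1) = 2)
Function('z')(T, A) = Pow(Add(10, T), -1)
Mul(Add(27707, Function('B')(-55)), Add(Function('v')(-25), Function('z')(-218, 105))) = Mul(Add(27707, 2), Add(Add(-5, -25), Pow(Add(10, -218), -1))) = Mul(27709, Add(-30, Pow(-208, -1))) = Mul(27709, Add(-30, Rational(-1, 208))) = Mul(27709, Rational(-6241, 208)) = Rational(-172931869, 208)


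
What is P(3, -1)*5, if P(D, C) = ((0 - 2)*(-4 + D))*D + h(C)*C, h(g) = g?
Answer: 35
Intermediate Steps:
P(D, C) = C² + D*(8 - 2*D) (P(D, C) = ((0 - 2)*(-4 + D))*D + C*C = (-2*(-4 + D))*D + C² = (8 - 2*D)*D + C² = D*(8 - 2*D) + C² = C² + D*(8 - 2*D))
P(3, -1)*5 = ((-1)² - 2*3² + 8*3)*5 = (1 - 2*9 + 24)*5 = (1 - 18 + 24)*5 = 7*5 = 35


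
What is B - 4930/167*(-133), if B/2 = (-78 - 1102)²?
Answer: 465717290/167 ≈ 2.7887e+6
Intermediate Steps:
B = 2784800 (B = 2*(-78 - 1102)² = 2*(-1180)² = 2*1392400 = 2784800)
B - 4930/167*(-133) = 2784800 - 4930/167*(-133) = 2784800 + 655690/167 = 465717290/167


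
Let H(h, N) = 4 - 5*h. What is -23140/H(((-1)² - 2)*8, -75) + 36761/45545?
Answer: -263073454/500995 ≈ -525.10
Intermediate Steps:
-23140/H(((-1)² - 2)*8, -75) + 36761/45545 = -23140/(4 - 5*((-1)² - 2)*8) + 36761/45545 = -23140/(4 - 5*(1 - 2)*8) + 36761*(1/45545) = -23140/(4 - (-5)*8) + 36761/45545 = -23140/(4 - 5*(-8)) + 36761/45545 = -23140/(4 + 40) + 36761/45545 = -23140/44 + 36761/45545 = -23140*1/44 + 36761/45545 = -5785/11 + 36761/45545 = -263073454/500995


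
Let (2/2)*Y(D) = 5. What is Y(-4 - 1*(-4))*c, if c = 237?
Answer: 1185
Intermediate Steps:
Y(D) = 5
Y(-4 - 1*(-4))*c = 5*237 = 1185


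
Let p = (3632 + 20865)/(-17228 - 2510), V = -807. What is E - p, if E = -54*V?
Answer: 860167061/19738 ≈ 43579.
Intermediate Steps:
p = -24497/19738 (p = 24497/(-19738) = 24497*(-1/19738) = -24497/19738 ≈ -1.2411)
E = 43578 (E = -54*(-807) = 43578)
E - p = 43578 - 1*(-24497/19738) = 43578 + 24497/19738 = 860167061/19738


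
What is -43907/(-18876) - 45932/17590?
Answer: -47344151/166014420 ≈ -0.28518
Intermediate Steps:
-43907/(-18876) - 45932/17590 = -43907*(-1/18876) - 45932*1/17590 = 43907/18876 - 22966/8795 = -47344151/166014420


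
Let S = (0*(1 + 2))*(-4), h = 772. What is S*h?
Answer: 0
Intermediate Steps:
S = 0 (S = (0*3)*(-4) = 0*(-4) = 0)
S*h = 0*772 = 0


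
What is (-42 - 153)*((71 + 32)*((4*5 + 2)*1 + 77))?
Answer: -1988415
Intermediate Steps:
(-42 - 153)*((71 + 32)*((4*5 + 2)*1 + 77)) = -20085*((20 + 2)*1 + 77) = -20085*(22*1 + 77) = -20085*(22 + 77) = -20085*99 = -195*10197 = -1988415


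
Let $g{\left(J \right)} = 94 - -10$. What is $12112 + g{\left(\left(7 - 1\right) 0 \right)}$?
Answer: $12216$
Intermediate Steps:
$g{\left(J \right)} = 104$ ($g{\left(J \right)} = 94 + 10 = 104$)
$12112 + g{\left(\left(7 - 1\right) 0 \right)} = 12112 + 104 = 12216$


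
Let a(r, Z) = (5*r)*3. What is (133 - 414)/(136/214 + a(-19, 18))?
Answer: 30067/30427 ≈ 0.98817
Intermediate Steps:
a(r, Z) = 15*r
(133 - 414)/(136/214 + a(-19, 18)) = (133 - 414)/(136/214 + 15*(-19)) = -281/(136*(1/214) - 285) = -281/(68/107 - 285) = -281/(-30427/107) = -281*(-107/30427) = 30067/30427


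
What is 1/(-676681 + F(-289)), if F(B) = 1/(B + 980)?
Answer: -691/467586570 ≈ -1.4778e-6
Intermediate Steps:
F(B) = 1/(980 + B)
1/(-676681 + F(-289)) = 1/(-676681 + 1/(980 - 289)) = 1/(-676681 + 1/691) = 1/(-467586570/691) = -691/467586570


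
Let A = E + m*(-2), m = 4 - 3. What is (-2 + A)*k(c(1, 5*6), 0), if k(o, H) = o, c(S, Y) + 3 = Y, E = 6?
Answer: 54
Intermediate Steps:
c(S, Y) = -3 + Y
m = 1
A = 4 (A = 6 + 1*(-2) = 6 - 2 = 4)
(-2 + A)*k(c(1, 5*6), 0) = (-2 + 4)*(-3 + 5*6) = 2*(-3 + 30) = 2*27 = 54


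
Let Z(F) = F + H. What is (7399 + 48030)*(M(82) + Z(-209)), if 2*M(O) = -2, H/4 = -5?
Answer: -12748670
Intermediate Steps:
H = -20 (H = 4*(-5) = -20)
Z(F) = -20 + F (Z(F) = F - 20 = -20 + F)
M(O) = -1 (M(O) = (½)*(-2) = -1)
(7399 + 48030)*(M(82) + Z(-209)) = (7399 + 48030)*(-1 + (-20 - 209)) = 55429*(-1 - 229) = 55429*(-230) = -12748670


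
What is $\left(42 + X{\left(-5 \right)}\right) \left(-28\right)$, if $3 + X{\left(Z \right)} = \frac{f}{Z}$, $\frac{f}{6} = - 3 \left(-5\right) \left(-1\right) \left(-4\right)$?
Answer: $924$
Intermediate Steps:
$f = 360$ ($f = 6 \left(- 3 \left(-5\right) \left(-1\right) \left(-4\right)\right) = 6 \left(- 3 \cdot 5 \left(-4\right)\right) = 6 \left(\left(-3\right) \left(-20\right)\right) = 6 \cdot 60 = 360$)
$X{\left(Z \right)} = -3 + \frac{360}{Z}$
$\left(42 + X{\left(-5 \right)}\right) \left(-28\right) = \left(42 + \left(-3 + \frac{360}{-5}\right)\right) \left(-28\right) = \left(42 + \left(-3 + 360 \left(- \frac{1}{5}\right)\right)\right) \left(-28\right) = \left(42 - 75\right) \left(-28\right) = \left(-33\right) \left(-28\right) = 924$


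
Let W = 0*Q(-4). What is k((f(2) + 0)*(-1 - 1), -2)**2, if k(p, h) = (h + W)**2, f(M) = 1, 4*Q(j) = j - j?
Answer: 16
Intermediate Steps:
Q(j) = 0 (Q(j) = (j - j)/4 = (1/4)*0 = 0)
W = 0 (W = 0*0 = 0)
k(p, h) = h**2 (k(p, h) = (h + 0)**2 = h**2)
k((f(2) + 0)*(-1 - 1), -2)**2 = ((-2)**2)**2 = 4**2 = 16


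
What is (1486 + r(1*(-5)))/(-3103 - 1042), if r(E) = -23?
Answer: -1463/4145 ≈ -0.35296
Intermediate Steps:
(1486 + r(1*(-5)))/(-3103 - 1042) = (1486 - 23)/(-3103 - 1042) = 1463/(-4145) = 1463*(-1/4145) = -1463/4145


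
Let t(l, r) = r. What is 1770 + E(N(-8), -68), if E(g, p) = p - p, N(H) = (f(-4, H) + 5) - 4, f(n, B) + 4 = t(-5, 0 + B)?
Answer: 1770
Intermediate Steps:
f(n, B) = -4 + B (f(n, B) = -4 + (0 + B) = -4 + B)
N(H) = -3 + H (N(H) = ((-4 + H) + 5) - 4 = (1 + H) - 4 = -3 + H)
E(g, p) = 0
1770 + E(N(-8), -68) = 1770 + 0 = 1770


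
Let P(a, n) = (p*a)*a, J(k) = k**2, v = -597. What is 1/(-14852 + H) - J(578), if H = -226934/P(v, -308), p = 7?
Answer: -12379125890940503/37053932210 ≈ -3.3408e+5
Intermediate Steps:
P(a, n) = 7*a**2 (P(a, n) = (7*a)*a = 7*a**2)
H = -226934/2494863 (H = -226934/(7*(-597)**2) = -226934/(7*356409) = -226934/2494863 ≈ -0.090961)
1/(-14852 + H) - J(578) = 1/(-14852 - 226934/2494863) - 1*578**2 = 1/(-37053932210/2494863) - 1*334084 = -2494863/37053932210 - 334084 = -12379125890940503/37053932210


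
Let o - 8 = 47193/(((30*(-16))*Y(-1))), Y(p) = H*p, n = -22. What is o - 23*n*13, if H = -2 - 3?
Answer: 5253069/800 ≈ 6566.3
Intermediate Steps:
H = -5
Y(p) = -5*p
o = -9331/800 (o = 8 + 47193/(((30*(-16))*(-5*(-1)))) = 8 + 47193/((-480*5)) = 8 + 47193/(-2400) = 8 + 47193*(-1/2400) = 8 - 15731/800 = -9331/800 ≈ -11.664)
o - 23*n*13 = -9331/800 - 23*(-22)*13 = -9331/800 - (-506)*13 = -9331/800 - 1*(-6578) = -9331/800 + 6578 = 5253069/800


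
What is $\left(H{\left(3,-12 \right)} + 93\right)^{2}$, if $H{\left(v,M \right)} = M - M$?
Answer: $8649$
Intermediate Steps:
$H{\left(v,M \right)} = 0$
$\left(H{\left(3,-12 \right)} + 93\right)^{2} = \left(0 + 93\right)^{2} = 93^{2} = 8649$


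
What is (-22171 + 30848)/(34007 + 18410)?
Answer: 8677/52417 ≈ 0.16554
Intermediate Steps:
(-22171 + 30848)/(34007 + 18410) = 8677/52417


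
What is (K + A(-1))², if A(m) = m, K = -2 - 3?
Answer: 36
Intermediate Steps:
K = -5
(K + A(-1))² = (-5 - 1)² = (-6)² = 36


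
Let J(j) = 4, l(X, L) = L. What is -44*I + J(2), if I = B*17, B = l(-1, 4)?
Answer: -2988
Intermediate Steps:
B = 4
I = 68 (I = 4*17 = 68)
-44*I + J(2) = -44*68 + 4 = -2992 + 4 = -2988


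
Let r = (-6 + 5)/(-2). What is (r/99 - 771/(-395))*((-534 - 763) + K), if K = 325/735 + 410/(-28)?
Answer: -59000860129/22993740 ≈ -2566.0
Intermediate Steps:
K = -4175/294 (K = 325*(1/735) + 410*(-1/28) = 65/147 - 205/14 = -4175/294 ≈ -14.201)
r = ½ (r = -1*(-½) = ½ ≈ 0.50000)
(r/99 - 771/(-395))*((-534 - 763) + K) = ((½)/99 - 771/(-395))*((-534 - 763) - 4175/294) = ((½)*(1/99) - 771*(-1/395))*(-1297 - 4175/294) = (1/198 + 771/395)*(-385493/294) = (153053/78210)*(-385493/294) = -59000860129/22993740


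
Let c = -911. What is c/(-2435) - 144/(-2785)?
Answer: 115511/271259 ≈ 0.42583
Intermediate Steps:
c/(-2435) - 144/(-2785) = -911/(-2435) - 144/(-2785) = -911*(-1/2435) - 144*(-1/2785) = 911/2435 + 144/2785 = 115511/271259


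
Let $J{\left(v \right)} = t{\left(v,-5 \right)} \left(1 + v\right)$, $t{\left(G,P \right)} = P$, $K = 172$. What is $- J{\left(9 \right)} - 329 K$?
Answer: $-56538$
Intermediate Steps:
$J{\left(v \right)} = -5 - 5 v$ ($J{\left(v \right)} = - 5 \left(1 + v\right) = -5 - 5 v$)
$- J{\left(9 \right)} - 329 K = - (-5 - 45) - 56588 = \left(-1\right) \left(-50\right) - 56588 = 50 - 56588 = -56538$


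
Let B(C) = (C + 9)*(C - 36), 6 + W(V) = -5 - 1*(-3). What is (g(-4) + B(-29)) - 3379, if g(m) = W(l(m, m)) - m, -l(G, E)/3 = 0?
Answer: -2083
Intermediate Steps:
l(G, E) = 0 (l(G, E) = -3*0 = 0)
W(V) = -8 (W(V) = -6 + (-5 - 1*(-3)) = -6 + (-5 + 3) = -6 - 2 = -8)
B(C) = (-36 + C)*(9 + C) (B(C) = (9 + C)*(-36 + C) = (-36 + C)*(9 + C))
g(m) = -8 - m
(g(-4) + B(-29)) - 3379 = ((-8 - 1*(-4)) + (-324 + (-29)² - 27*(-29))) - 3379 = ((-8 + 4) + (-324 + 841 + 783)) - 3379 = (-4 + 1300) - 3379 = 1296 - 3379 = -2083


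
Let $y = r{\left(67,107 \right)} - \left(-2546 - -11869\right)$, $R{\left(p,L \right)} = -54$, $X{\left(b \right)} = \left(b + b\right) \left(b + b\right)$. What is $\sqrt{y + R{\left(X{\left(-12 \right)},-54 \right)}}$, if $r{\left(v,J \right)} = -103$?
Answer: $2 i \sqrt{2370} \approx 97.365 i$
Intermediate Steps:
$X{\left(b \right)} = 4 b^{2}$ ($X{\left(b \right)} = 2 b 2 b = 4 b^{2}$)
$y = -9426$ ($y = -103 - \left(-2546 - -11869\right) = -103 - \left(-2546 + 11869\right) = -103 - 9323 = -9426$)
$\sqrt{y + R{\left(X{\left(-12 \right)},-54 \right)}} = \sqrt{-9426 - 54} = \sqrt{-9480} = 2 i \sqrt{2370}$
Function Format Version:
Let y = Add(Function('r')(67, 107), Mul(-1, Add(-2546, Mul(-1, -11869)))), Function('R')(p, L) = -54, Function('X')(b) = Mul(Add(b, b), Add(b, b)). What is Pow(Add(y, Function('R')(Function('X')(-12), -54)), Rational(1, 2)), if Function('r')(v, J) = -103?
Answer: Mul(2, I, Pow(2370, Rational(1, 2))) ≈ Mul(97.365, I)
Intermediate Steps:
Function('X')(b) = Mul(4, Pow(b, 2)) (Function('X')(b) = Mul(Mul(2, b), Mul(2, b)) = Mul(4, Pow(b, 2)))
y = -9426 (y = Add(-103, Mul(-1, Add(-2546, Mul(-1, -11869)))) = Add(-103, Mul(-1, Add(-2546, 11869))) = Add(-103, Mul(-1, 9323)) = Add(-103, -9323) = -9426)
Pow(Add(y, Function('R')(Function('X')(-12), -54)), Rational(1, 2)) = Pow(Add(-9426, -54), Rational(1, 2)) = Pow(-9480, Rational(1, 2)) = Mul(2, I, Pow(2370, Rational(1, 2)))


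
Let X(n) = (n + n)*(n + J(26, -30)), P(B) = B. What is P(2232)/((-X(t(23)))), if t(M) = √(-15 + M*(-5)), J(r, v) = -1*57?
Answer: 558*√130/(65*(√130 + 57*I)) ≈ 0.33028 - 1.6511*I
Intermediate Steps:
J(r, v) = -57
t(M) = √(-15 - 5*M)
X(n) = 2*n*(-57 + n) (X(n) = (n + n)*(n - 57) = (2*n)*(-57 + n) = 2*n*(-57 + n))
P(2232)/((-X(t(23)))) = 2232/((-2*√(-15 - 5*23)*(-57 + √(-15 - 5*23)))) = 2232/((-2*√(-15 - 115)*(-57 + √(-15 - 115)))) = 2232/((-2*√(-130)*(-57 + √(-130)))) = 2232/((-2*I*√130*(-57 + I*√130))) = 2232*(I*√130/(260*(-57 + I*√130))) = 558*I*√130/(65*(-57 + I*√130))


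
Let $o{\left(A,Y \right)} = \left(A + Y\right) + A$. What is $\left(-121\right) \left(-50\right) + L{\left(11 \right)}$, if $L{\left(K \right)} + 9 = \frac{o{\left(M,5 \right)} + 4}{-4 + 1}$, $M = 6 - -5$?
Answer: $\frac{18092}{3} \approx 6030.7$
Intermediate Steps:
$M = 11$ ($M = 6 + 5 = 11$)
$o{\left(A,Y \right)} = Y + 2 A$
$L{\left(K \right)} = - \frac{58}{3}$ ($L{\left(K \right)} = -9 + \frac{\left(5 + 2 \cdot 11\right) + 4}{-4 + 1} = -9 + \frac{\left(5 + 22\right) + 4}{-3} = -9 + \left(27 + 4\right) \left(- \frac{1}{3}\right) = -9 + 31 \left(- \frac{1}{3}\right) = -9 - \frac{31}{3} = - \frac{58}{3}$)
$\left(-121\right) \left(-50\right) + L{\left(11 \right)} = \left(-121\right) \left(-50\right) - \frac{58}{3} = 6050 - \frac{58}{3} = \frac{18092}{3}$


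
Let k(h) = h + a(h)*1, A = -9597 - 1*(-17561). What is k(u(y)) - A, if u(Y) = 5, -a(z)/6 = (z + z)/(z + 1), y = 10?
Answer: -7969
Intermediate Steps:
a(z) = -12*z/(1 + z) (a(z) = -6*(z + z)/(z + 1) = -6*2*z/(1 + z) = -12*z/(1 + z))
A = 7964 (A = -9597 + 17561 = 7964)
k(h) = h - 12*h/(1 + h) (k(h) = h - 12*h/(1 + h)*1 = h - 12*h/(1 + h))
k(u(y)) - A = 5*(-11 + 5)/(1 + 5) - 1*7964 = 5*(-6)/6 - 7964 = 5*(⅙)*(-6) - 7964 = -5 - 7964 = -7969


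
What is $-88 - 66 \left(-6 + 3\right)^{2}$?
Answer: $-682$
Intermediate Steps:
$-88 - 66 \left(-6 + 3\right)^{2} = -88 - 66 \left(-3\right)^{2} = -88 - 594 = -682$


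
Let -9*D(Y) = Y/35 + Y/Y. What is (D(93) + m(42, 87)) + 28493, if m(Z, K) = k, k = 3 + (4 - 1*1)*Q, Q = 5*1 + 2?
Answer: 8982727/315 ≈ 28517.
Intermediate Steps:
D(Y) = -⅑ - Y/315 (D(Y) = -(Y/35 + Y/Y)/9 = -(Y*(1/35) + 1)/9 = -(Y/35 + 1)/9 = -(1 + Y/35)/9 = -⅑ - Y/315)
Q = 7 (Q = 5 + 2 = 7)
k = 24 (k = 3 + (4 - 1*1)*7 = 3 + (4 - 1)*7 = 3 + 3*7 = 3 + 21 = 24)
m(Z, K) = 24
(D(93) + m(42, 87)) + 28493 = ((-⅑ - 1/315*93) + 24) + 28493 = ((-⅑ - 31/105) + 24) + 28493 = (-128/315 + 24) + 28493 = 7432/315 + 28493 = 8982727/315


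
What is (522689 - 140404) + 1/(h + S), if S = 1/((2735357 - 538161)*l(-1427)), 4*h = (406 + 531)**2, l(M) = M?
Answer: 65771724589794569863/172048928388534 ≈ 3.8229e+5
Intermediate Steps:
h = 877969/4 (h = (406 + 531)**2/4 = (1/4)*937**2 = (1/4)*877969 = 877969/4 ≈ 2.1949e+5)
S = -1/3135398692 (S = 1/((2735357 - 538161)*(-1427)) = -1/1427/2197196 = (1/2197196)*(-1/1427) = -1/3135398692 ≈ -3.1894e-10)
(522689 - 140404) + 1/(h + S) = (522689 - 140404) + 1/(877969/4 - 1/3135398692) = 382285 + 1/(172048928388534/783849673) = 382285 + 783849673/172048928388534 = 65771724589794569863/172048928388534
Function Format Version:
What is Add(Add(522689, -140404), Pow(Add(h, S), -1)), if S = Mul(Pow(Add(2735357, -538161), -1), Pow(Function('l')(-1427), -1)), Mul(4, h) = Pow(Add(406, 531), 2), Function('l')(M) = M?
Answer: Rational(65771724589794569863, 172048928388534) ≈ 3.8229e+5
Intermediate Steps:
h = Rational(877969, 4) (h = Mul(Rational(1, 4), Pow(Add(406, 531), 2)) = Mul(Rational(1, 4), Pow(937, 2)) = Mul(Rational(1, 4), 877969) = Rational(877969, 4) ≈ 2.1949e+5)
S = Rational(-1, 3135398692) (S = Mul(Pow(Add(2735357, -538161), -1), Pow(-1427, -1)) = Mul(Pow(2197196, -1), Rational(-1, 1427)) = Mul(Rational(1, 2197196), Rational(-1, 1427)) = Rational(-1, 3135398692) ≈ -3.1894e-10)
Add(Add(522689, -140404), Pow(Add(h, S), -1)) = Add(Add(522689, -140404), Pow(Add(Rational(877969, 4), Rational(-1, 3135398692)), -1)) = Add(382285, Pow(Rational(172048928388534, 783849673), -1)) = Add(382285, Rational(783849673, 172048928388534)) = Rational(65771724589794569863, 172048928388534)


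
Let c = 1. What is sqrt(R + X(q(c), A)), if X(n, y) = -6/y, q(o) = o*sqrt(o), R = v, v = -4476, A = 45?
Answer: I*sqrt(1007130)/15 ≈ 66.904*I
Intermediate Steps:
R = -4476
q(o) = o**(3/2)
sqrt(R + X(q(c), A)) = sqrt(-4476 - 6/45) = sqrt(-4476 - 6*1/45) = sqrt(-4476 - 2/15) = sqrt(-67142/15) = I*sqrt(1007130)/15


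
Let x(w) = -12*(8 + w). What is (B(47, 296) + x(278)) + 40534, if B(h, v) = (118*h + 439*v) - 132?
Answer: 172460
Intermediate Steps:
x(w) = -96 - 12*w
B(h, v) = -132 + 118*h + 439*v
(B(47, 296) + x(278)) + 40534 = ((-132 + 118*47 + 439*296) + (-96 - 12*278)) + 40534 = ((-132 + 5546 + 129944) + (-96 - 3336)) + 40534 = (135358 - 3432) + 40534 = 131926 + 40534 = 172460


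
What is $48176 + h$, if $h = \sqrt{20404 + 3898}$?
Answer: $48176 + \sqrt{24302} \approx 48332.0$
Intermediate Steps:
$h = \sqrt{24302} \approx 155.89$
$48176 + h = 48176 + \sqrt{24302}$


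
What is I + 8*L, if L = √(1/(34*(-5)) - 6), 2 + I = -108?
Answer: -110 + 4*I*√173570/85 ≈ -110.0 + 19.606*I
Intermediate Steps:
I = -110 (I = -2 - 108 = -110)
L = I*√173570/170 (L = √(1/(-170) - 6) = √(1*(-1/170) - 6) = √(-1/170 - 6) = √(-1021/170) = I*√173570/170 ≈ 2.4507*I)
I + 8*L = -110 + 8*(I*√173570/170) = -110 + 4*I*√173570/85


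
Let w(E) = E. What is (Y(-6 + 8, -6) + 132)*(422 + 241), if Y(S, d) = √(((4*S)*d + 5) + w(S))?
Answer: 87516 + 663*I*√41 ≈ 87516.0 + 4245.3*I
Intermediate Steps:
Y(S, d) = √(5 + S + 4*S*d) (Y(S, d) = √(((4*S)*d + 5) + S) = √((4*S*d + 5) + S) = √((5 + 4*S*d) + S) = √(5 + S + 4*S*d))
(Y(-6 + 8, -6) + 132)*(422 + 241) = (√(5 + (-6 + 8) + 4*(-6 + 8)*(-6)) + 132)*(422 + 241) = (√(5 + 2 + 4*2*(-6)) + 132)*663 = (√(5 + 2 - 48) + 132)*663 = (√(-41) + 132)*663 = (I*√41 + 132)*663 = (132 + I*√41)*663 = 87516 + 663*I*√41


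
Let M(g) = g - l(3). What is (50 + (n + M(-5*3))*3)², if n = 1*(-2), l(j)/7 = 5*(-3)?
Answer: 98596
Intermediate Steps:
l(j) = -105 (l(j) = 7*(5*(-3)) = 7*(-15) = -105)
M(g) = 105 + g (M(g) = g - 1*(-105) = g + 105 = 105 + g)
n = -2
(50 + (n + M(-5*3))*3)² = (50 + (-2 + (105 - 5*3))*3)² = (50 + (-2 + (105 - 15))*3)² = (50 + (-2 + 90)*3)² = (50 + 88*3)² = (50 + 264)² = 314² = 98596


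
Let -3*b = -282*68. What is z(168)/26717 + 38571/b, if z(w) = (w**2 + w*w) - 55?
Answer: 1390965463/170775064 ≈ 8.1450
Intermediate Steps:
z(w) = -55 + 2*w**2 (z(w) = (w**2 + w**2) - 55 = 2*w**2 - 55 = -55 + 2*w**2)
b = 6392 (b = -(-94)*68 = -1/3*(-19176) = 6392)
z(168)/26717 + 38571/b = (-55 + 2*168**2)/26717 + 38571/6392 = (-55 + 2*28224)*(1/26717) + 38571*(1/6392) = (-55 + 56448)*(1/26717) + 38571/6392 = 56393*(1/26717) + 38571/6392 = 56393/26717 + 38571/6392 = 1390965463/170775064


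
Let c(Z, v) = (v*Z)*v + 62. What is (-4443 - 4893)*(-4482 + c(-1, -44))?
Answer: 59339616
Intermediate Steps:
c(Z, v) = 62 + Z*v² (c(Z, v) = (Z*v)*v + 62 = Z*v² + 62 = 62 + Z*v²)
(-4443 - 4893)*(-4482 + c(-1, -44)) = (-4443 - 4893)*(-4482 + (62 - 1*(-44)²)) = -9336*(-4482 + (62 - 1*1936)) = -9336*(-4482 + (62 - 1936)) = -9336*(-4482 - 1874) = -9336*(-6356) = 59339616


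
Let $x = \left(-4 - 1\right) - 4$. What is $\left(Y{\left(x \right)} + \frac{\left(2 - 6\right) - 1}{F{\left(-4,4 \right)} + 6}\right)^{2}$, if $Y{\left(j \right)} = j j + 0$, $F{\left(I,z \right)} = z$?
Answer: $\frac{25921}{4} \approx 6480.3$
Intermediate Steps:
$x = -9$ ($x = -5 - 4 = -9$)
$Y{\left(j \right)} = j^{2}$ ($Y{\left(j \right)} = j^{2} + 0 = j^{2}$)
$\left(Y{\left(x \right)} + \frac{\left(2 - 6\right) - 1}{F{\left(-4,4 \right)} + 6}\right)^{2} = \left(\left(-9\right)^{2} + \frac{\left(2 - 6\right) - 1}{4 + 6}\right)^{2} = \left(81 + \frac{\left(2 - 6\right) - 1}{10}\right)^{2} = \left(81 + \left(-4 - 1\right) \frac{1}{10}\right)^{2} = \left(81 - \frac{1}{2}\right)^{2} = \left(\frac{161}{2}\right)^{2} = \frac{25921}{4}$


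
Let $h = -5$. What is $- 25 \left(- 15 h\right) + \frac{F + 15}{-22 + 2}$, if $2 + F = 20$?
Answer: $- \frac{37533}{20} \approx -1876.7$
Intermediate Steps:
$F = 18$ ($F = -2 + 20 = 18$)
$- 25 \left(- 15 h\right) + \frac{F + 15}{-22 + 2} = - 25 \left(\left(-15\right) \left(-5\right)\right) + \frac{18 + 15}{-22 + 2} = \left(-25\right) 75 + \frac{33}{-20} = -1875 + 33 \left(- \frac{1}{20}\right) = -1875 - \frac{33}{20} = - \frac{37533}{20}$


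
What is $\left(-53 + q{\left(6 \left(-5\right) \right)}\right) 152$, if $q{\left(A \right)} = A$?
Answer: $-12616$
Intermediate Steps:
$\left(-53 + q{\left(6 \left(-5\right) \right)}\right) 152 = \left(-53 + 6 \left(-5\right)\right) 152 = \left(-53 - 30\right) 152 = \left(-83\right) 152 = -12616$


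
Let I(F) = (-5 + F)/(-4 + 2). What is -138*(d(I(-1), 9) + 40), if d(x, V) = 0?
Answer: -5520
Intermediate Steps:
I(F) = 5/2 - F/2 (I(F) = (-5 + F)/(-2) = (-5 + F)*(-½) = 5/2 - F/2)
-138*(d(I(-1), 9) + 40) = -138*(0 + 40) = -138*40 = -5520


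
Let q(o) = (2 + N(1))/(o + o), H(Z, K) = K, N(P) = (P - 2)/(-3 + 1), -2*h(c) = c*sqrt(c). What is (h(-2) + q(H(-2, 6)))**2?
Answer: -1127/576 + 5*I*sqrt(2)/12 ≈ -1.9566 + 0.58926*I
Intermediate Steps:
h(c) = -c**(3/2)/2 (h(c) = -c*sqrt(c)/2 = -c**(3/2)/2)
N(P) = 1 - P/2 (N(P) = (-2 + P)/(-2) = (-2 + P)*(-1/2) = 1 - P/2)
q(o) = 5/(4*o) (q(o) = (2 + (1 - 1/2*1))/(o + o) = (2 + (1 - 1/2))/((2*o)) = (2 + 1/2)*(1/(2*o)) = 5*(1/(2*o))/2 = 5/(4*o))
(h(-2) + q(H(-2, 6)))**2 = (-(-1)*I*sqrt(2) + (5/4)/6)**2 = (-(-1)*I*sqrt(2) + (5/4)*(1/6))**2 = (I*sqrt(2) + 5/24)**2 = (5/24 + I*sqrt(2))**2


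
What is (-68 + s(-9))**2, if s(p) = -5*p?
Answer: 529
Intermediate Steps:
(-68 + s(-9))**2 = (-68 - 5*(-9))**2 = (-68 + 45)**2 = (-23)**2 = 529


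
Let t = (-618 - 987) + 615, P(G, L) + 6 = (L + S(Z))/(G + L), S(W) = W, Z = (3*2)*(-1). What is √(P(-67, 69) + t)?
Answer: I*√3858/2 ≈ 31.056*I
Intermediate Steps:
Z = -6 (Z = 6*(-1) = -6)
P(G, L) = -6 + (-6 + L)/(G + L) (P(G, L) = -6 + (L - 6)/(G + L) = -6 + (-6 + L)/(G + L))
t = -990 (t = -1605 + 615 = -990)
√(P(-67, 69) + t) = √((-6 - 6*(-67) - 5*69)/(-67 + 69) - 990) = √((-6 + 402 - 345)/2 - 990) = √((½)*51 - 990) = √(51/2 - 990) = √(-1929/2) = I*√3858/2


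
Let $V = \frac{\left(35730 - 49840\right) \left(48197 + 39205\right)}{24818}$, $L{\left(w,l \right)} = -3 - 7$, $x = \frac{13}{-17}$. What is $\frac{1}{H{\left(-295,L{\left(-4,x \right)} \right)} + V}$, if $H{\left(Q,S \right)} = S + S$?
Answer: $- \frac{12409}{616869290} \approx -2.0116 \cdot 10^{-5}$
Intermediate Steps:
$x = - \frac{13}{17}$ ($x = 13 \left(- \frac{1}{17}\right) = - \frac{13}{17} \approx -0.76471$)
$L{\left(w,l \right)} = -10$
$H{\left(Q,S \right)} = 2 S$
$V = - \frac{616621110}{12409}$ ($V = \left(-14110\right) 87402 \cdot \frac{1}{24818} = \left(-1233242220\right) \frac{1}{24818} = - \frac{616621110}{12409} \approx -49691.0$)
$\frac{1}{H{\left(-295,L{\left(-4,x \right)} \right)} + V} = \frac{1}{2 \left(-10\right) - \frac{616621110}{12409}} = \frac{1}{-20 - \frac{616621110}{12409}} = \frac{1}{- \frac{616869290}{12409}} = - \frac{12409}{616869290}$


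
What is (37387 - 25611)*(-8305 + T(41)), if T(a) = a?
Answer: -97316864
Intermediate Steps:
(37387 - 25611)*(-8305 + T(41)) = (37387 - 25611)*(-8305 + 41) = 11776*(-8264) = -97316864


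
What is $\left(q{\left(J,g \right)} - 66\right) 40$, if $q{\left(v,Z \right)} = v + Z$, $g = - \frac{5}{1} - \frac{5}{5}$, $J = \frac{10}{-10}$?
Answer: $-2920$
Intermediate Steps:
$J = -1$ ($J = 10 \left(- \frac{1}{10}\right) = -1$)
$g = -6$ ($g = \left(-5\right) 1 - 1 = -5 - 1 = -6$)
$q{\left(v,Z \right)} = Z + v$
$\left(q{\left(J,g \right)} - 66\right) 40 = \left(\left(-6 - 1\right) - 66\right) 40 = \left(-7 - 66\right) 40 = \left(-73\right) 40 = -2920$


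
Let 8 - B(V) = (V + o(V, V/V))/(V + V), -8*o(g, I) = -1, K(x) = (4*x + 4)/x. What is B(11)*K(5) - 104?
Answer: -7483/110 ≈ -68.027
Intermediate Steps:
K(x) = (4 + 4*x)/x
o(g, I) = 1/8 (o(g, I) = -1/8*(-1) = 1/8)
B(V) = 8 - (1/8 + V)/(2*V) (B(V) = 8 - (V + 1/8)/(V + V) = 8 - (1/8 + V)/(2*V))
B(11)*K(5) - 104 = ((1/16)*(-1 + 120*11)/11)*(4 + 4/5) - 104 = ((1/16)*(1/11)*(-1 + 1320))*(4 + 4*(1/5)) - 104 = ((1/16)*(1/11)*1319)*(4 + 4/5) - 104 = (1319/176)*(24/5) - 104 = 3957/110 - 104 = -7483/110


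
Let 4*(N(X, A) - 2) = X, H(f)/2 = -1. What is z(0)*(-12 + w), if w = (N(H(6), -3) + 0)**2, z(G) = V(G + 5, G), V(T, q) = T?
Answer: -195/4 ≈ -48.750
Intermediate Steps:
z(G) = 5 + G (z(G) = G + 5 = 5 + G)
H(f) = -2 (H(f) = 2*(-1) = -2)
N(X, A) = 2 + X/4
w = 9/4 (w = ((2 + (1/4)*(-2)) + 0)**2 = ((2 - 1/2) + 0)**2 = (3/2 + 0)**2 = (3/2)**2 = 9/4 ≈ 2.2500)
z(0)*(-12 + w) = (5 + 0)*(-12 + 9/4) = 5*(-39/4) = -195/4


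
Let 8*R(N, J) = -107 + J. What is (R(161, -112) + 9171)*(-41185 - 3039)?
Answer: -404367672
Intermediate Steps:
R(N, J) = -107/8 + J/8 (R(N, J) = (-107 + J)/8 = -107/8 + J/8)
(R(161, -112) + 9171)*(-41185 - 3039) = ((-107/8 + (⅛)*(-112)) + 9171)*(-41185 - 3039) = ((-107/8 - 14) + 9171)*(-44224) = (-219/8 + 9171)*(-44224) = (73149/8)*(-44224) = -404367672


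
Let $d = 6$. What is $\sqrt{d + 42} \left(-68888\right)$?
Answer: $- 275552 \sqrt{3} \approx -4.7727 \cdot 10^{5}$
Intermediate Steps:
$\sqrt{d + 42} \left(-68888\right) = \sqrt{6 + 42} \left(-68888\right) = \sqrt{48} \left(-68888\right) = 4 \sqrt{3} \left(-68888\right) = - 275552 \sqrt{3}$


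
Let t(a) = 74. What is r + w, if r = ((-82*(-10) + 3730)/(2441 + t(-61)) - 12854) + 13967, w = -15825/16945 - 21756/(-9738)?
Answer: 3087911394560/2766674541 ≈ 1116.1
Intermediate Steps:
w = 7151719/5500347 (w = -15825*1/16945 - 21756*(-1/9738) = -3165/3389 + 3626/1623 = 7151719/5500347 ≈ 1.3002)
r = 560749/503 (r = ((-82*(-10) + 3730)/(2441 + 74) - 12854) + 13967 = ((820 + 3730)/2515 - 12854) + 13967 = (4550*(1/2515) - 12854) + 13967 = (910/503 - 12854) + 13967 = -6464652/503 + 13967 = 560749/503 ≈ 1114.8)
r + w = 560749/503 + 7151719/5500347 = 3087911394560/2766674541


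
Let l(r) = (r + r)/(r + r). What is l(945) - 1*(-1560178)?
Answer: 1560179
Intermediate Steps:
l(r) = 1 (l(r) = (2*r)/((2*r)) = (2*r)*(1/(2*r)) = 1)
l(945) - 1*(-1560178) = 1 - 1*(-1560178) = 1 + 1560178 = 1560179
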